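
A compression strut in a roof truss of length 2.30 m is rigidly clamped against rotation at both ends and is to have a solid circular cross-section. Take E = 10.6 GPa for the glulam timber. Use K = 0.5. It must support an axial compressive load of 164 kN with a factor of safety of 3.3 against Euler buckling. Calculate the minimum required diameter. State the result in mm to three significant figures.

d ≈ 109 mm

Required P_cr = n·P = 3.3 × 164 = 541.2 kN
L_e = K·L = 0.5 × 2.30 = 1.150 m
Required I = P_cr·L_e²/(π²E) = 5.412×10^5 × 1.150² / (π² × 1.06×10^10) = 6.841×10^-6 m⁴
I_req = 6.841×10^6 mm⁴
Solid circle: I = πd⁴/64  ⇒  d = (64I/π)^(1/4) = (64×6.841×10^6/π)^(1/4) = 109 mm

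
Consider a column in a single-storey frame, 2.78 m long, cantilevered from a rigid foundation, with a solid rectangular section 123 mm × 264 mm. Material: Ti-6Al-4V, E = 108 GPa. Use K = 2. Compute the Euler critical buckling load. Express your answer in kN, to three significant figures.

Buckling occurs about the weak axis: I_min = h·b³/12 with b = 123 mm (the shorter side).
I_min = 264×123³/12 = 4.094×10^7 mm⁴
I = 4.094×10^7 mm⁴ = 4.094×10^-5 m⁴
Effective length L_e = K·L = 2 × 2.78 = 5.560 m
P_cr = π²EI / L_e² = π² × 108×10⁹ × 4.094×10^-5 / 5.560² = 1.412×10^6 N

P_cr ≈ 1410 kN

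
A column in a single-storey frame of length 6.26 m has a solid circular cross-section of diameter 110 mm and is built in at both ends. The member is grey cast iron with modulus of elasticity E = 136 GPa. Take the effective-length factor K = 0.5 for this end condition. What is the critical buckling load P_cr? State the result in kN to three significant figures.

P_cr ≈ 985 kN

I = πd⁴/64 = π×110⁴/64 = 7.187×10^6 mm⁴
I = 7.187×10^6 mm⁴ = 7.187×10^-6 m⁴
Effective length L_e = K·L = 0.5 × 6.26 = 3.130 m
P_cr = π²EI / L_e² = π² × 136×10⁹ × 7.187×10^-6 / 3.130² = 9.847×10^5 N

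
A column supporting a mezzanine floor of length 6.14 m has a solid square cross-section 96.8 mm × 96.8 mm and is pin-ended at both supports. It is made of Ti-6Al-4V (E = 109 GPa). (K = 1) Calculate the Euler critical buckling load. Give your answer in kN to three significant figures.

P_cr ≈ 209 kN

I = a⁴/12 = 96.8⁴/12 = 7.317×10^6 mm⁴
I = 7.317×10^6 mm⁴ = 7.317×10^-6 m⁴
Effective length L_e = K·L = 1 × 6.14 = 6.140 m
P_cr = π²EI / L_e² = π² × 109×10⁹ × 7.317×10^-6 / 6.140² = 2.088×10^5 N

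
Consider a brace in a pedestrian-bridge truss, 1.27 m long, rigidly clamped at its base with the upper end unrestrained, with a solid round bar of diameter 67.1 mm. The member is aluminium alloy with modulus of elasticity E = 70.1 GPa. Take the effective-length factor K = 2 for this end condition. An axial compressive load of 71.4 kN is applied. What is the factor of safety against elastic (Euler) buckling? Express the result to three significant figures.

n ≈ 1.49

I = πd⁴/64 = π×67.1⁴/64 = 9.951×10^5 mm⁴
I = 9.951×10^5 mm⁴ = 9.951×10^-7 m⁴
Effective length L_e = K·L = 2 × 1.27 = 2.540 m
P_cr = π²EI / L_e² = π² × 70.1×10⁹ × 9.951×10^-7 / 2.540² = 1.067×10^5 N
Factor of safety n = P_cr / P = 106.71 / 71.4 = 1.49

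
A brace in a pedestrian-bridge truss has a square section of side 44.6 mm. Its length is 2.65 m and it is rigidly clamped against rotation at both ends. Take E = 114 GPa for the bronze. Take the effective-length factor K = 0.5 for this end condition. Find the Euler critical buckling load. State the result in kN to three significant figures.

P_cr ≈ 211 kN

I = a⁴/12 = 44.6⁴/12 = 3.297×10^5 mm⁴
I = 3.297×10^5 mm⁴ = 3.297×10^-7 m⁴
Effective length L_e = K·L = 0.5 × 2.65 = 1.325 m
P_cr = π²EI / L_e² = π² × 114×10⁹ × 3.297×10^-7 / 1.325² = 2.113×10^5 N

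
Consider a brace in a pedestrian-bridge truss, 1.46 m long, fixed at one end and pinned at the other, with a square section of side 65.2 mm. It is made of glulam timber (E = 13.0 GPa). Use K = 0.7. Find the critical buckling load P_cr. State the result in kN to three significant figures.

P_cr ≈ 185 kN

I = a⁴/12 = 65.2⁴/12 = 1.506×10^6 mm⁴
I = 1.506×10^6 mm⁴ = 1.506×10^-6 m⁴
Effective length L_e = K·L = 0.7 × 1.46 = 1.022 m
P_cr = π²EI / L_e² = π² × 13.0×10⁹ × 1.506×10^-6 / 1.022² = 1.850×10^5 N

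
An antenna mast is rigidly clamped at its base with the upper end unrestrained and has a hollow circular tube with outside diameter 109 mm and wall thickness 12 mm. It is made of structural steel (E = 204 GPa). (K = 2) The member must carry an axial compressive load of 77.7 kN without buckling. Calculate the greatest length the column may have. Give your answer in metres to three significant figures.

Inner diameter d_i = 109 − 2×12 = 85.00 mm
I = π(d_o⁴ − d_i⁴)/64 = π(109⁴ − 85.00⁴)/64 = 4.367×10^6 mm⁴
I = 4.367×10^-6 m⁴
At the buckling limit P_cr = P = 7.770×10^4 N
From P_cr = π²EI/(K·L)²:  L = (1/K)·√(π²EI/P_cr) = (1/2)·√(π²×2.04×10^11×4.367×10^-6/7.770×10^4)
L = 5.32 m

L_max ≈ 5.32 m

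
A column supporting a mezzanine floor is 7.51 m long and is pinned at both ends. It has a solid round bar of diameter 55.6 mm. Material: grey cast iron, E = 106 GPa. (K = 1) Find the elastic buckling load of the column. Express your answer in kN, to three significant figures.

P_cr ≈ 8.70 kN

I = πd⁴/64 = π×55.6⁴/64 = 4.691×10^5 mm⁴
I = 4.691×10^5 mm⁴ = 4.691×10^-7 m⁴
Effective length L_e = K·L = 1 × 7.51 = 7.510 m
P_cr = π²EI / L_e² = π² × 106×10⁹ × 4.691×10^-7 / 7.510² = 8.702×10^3 N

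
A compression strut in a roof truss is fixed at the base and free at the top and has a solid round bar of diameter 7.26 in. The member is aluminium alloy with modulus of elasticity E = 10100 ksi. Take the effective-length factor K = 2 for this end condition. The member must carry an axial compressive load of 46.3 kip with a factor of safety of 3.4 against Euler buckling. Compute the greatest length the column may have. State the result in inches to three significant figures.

L_max ≈ 147 in

I = πd⁴/64 = π×7.26⁴/64 = 136.4 in⁴
Required critical load P_cr = n·P = 3.4 × 46.3 = 157.4 kip = 1.574×10^5 lb
From P_cr = π²EI/(K·L)²:  L = (1/K)·√(π²EI/P_cr) = (1/2)·√(π²×1.01×10^7×136.4/1.574×10^5)
L = 147 in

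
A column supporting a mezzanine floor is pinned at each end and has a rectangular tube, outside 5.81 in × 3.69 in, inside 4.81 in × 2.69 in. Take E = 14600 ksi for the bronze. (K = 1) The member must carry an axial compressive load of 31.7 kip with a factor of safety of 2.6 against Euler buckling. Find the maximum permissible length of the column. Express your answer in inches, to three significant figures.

L_max ≈ 170 in

Weak-axis I_min = (h_o·b_o³ − h_i·b_i³)/12 with b_o = 3.69, b_i = 2.690 in (shorter outer/inner sides).
I_min = (5.81×3.69³ − 4.810×2.690³)/12 = 16.52 in⁴
Required critical load P_cr = n·P = 2.6 × 31.7 = 82.42 kip = 8.242×10^4 lb
From P_cr = π²EI/(K·L)²:  L = (1/K)·√(π²EI/P_cr) = (1/1)·√(π²×1.46×10^7×16.52/8.242×10^4)
L = 170 in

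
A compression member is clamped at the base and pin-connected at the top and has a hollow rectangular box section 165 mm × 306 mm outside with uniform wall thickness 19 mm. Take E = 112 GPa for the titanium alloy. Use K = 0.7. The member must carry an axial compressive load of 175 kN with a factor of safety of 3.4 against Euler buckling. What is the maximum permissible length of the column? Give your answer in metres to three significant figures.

Inner dimensions: h_i = 306 − 2×19 = 268.0 mm, b_i = 165 − 2×19 = 127.0 mm
Weak-axis I_min = (h_o·b_o³ − h_i·b_i³)/12 with b_o = 165, b_i = 127.0 mm (shorter outer/inner sides).
I_min = (306×165³ − 268.0×127.0³)/12 = 6.880×10^7 mm⁴
I = 6.880×10^-5 m⁴
Required critical load P_cr = n·P = 3.4 × 175 = 595.0 kN = 5.950×10^5 N
From P_cr = π²EI/(K·L)²:  L = (1/K)·√(π²EI/P_cr) = (1/0.7)·√(π²×1.12×10^11×6.880×10^-5/5.950×10^5)
L = 16.2 m

L_max ≈ 16.2 m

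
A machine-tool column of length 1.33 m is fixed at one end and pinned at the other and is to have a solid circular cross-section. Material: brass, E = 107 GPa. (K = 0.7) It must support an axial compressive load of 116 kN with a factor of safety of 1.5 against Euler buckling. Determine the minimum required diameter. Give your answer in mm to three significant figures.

d ≈ 41.3 mm

Required P_cr = n·P = 1.5 × 116 = 174.0 kN
L_e = K·L = 0.7 × 1.33 = 0.9310 m
Required I = P_cr·L_e²/(π²E) = 1.740×10^5 × 0.9310² / (π² × 1.07×10^11) = 1.428×10^-7 m⁴
I_req = 1.428×10^5 mm⁴
Solid circle: I = πd⁴/64  ⇒  d = (64I/π)^(1/4) = (64×1.428×10^5/π)^(1/4) = 41.3 mm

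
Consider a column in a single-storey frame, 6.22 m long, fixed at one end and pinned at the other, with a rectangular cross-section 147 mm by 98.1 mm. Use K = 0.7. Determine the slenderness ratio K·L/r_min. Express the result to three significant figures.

Buckling occurs about the weak axis: I_min = h·b³/12 with b = 98.1 mm (the shorter side).
I_min = 147×98.1³/12 = 1.156×10^7 mm⁴
A = 1.442×10^4 mm²;  r_min = √(I/A) = √(1.156×10^7/1.442×10^4) = 28.32 mm
L_e = K·L = 0.7 × 6.22 m = 4.354 m = 4354.0 mm
λ = L_e / r_min = 4354.0 / 28.32 = 154

λ ≈ 154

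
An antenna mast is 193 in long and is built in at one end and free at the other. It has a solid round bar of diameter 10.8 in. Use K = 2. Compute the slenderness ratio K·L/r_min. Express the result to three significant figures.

λ ≈ 143

I = πd⁴/64 = π×10.8⁴/64 = 667.8 in⁴
A = 91.61 in²;  r_min = √(I/A) = √(667.8/91.61) = 2.700 in
L_e = K·L = 2 × 193 = 386.0 in
λ = L_e / r_min = 386.00 / 2.700 = 143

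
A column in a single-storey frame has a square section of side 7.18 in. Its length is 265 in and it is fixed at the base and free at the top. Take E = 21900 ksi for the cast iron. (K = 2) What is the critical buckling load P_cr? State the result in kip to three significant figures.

I = a⁴/12 = 7.18⁴/12 = 221.5 in⁴
Effective length L_e = K·L = 2 × 265 = 530.0 in
P_cr = π²EI / L_e² = π² × 21900×10³ × 221.5 / 530.0² = 1.704×10^5 lb

P_cr ≈ 170 kip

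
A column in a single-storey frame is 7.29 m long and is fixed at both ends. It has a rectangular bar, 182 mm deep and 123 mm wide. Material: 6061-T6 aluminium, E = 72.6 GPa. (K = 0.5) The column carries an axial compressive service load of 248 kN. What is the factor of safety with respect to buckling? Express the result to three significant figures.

Buckling occurs about the weak axis: I_min = h·b³/12 with b = 123 mm (the shorter side).
I_min = 182×123³/12 = 2.822×10^7 mm⁴
I = 2.822×10^7 mm⁴ = 2.822×10^-5 m⁴
Effective length L_e = K·L = 0.5 × 7.29 = 3.645 m
P_cr = π²EI / L_e² = π² × 72.6×10⁹ × 2.822×10^-5 / 3.645² = 1.522×10^6 N
Factor of safety n = P_cr / P = 1522.1 / 248 = 6.14

n ≈ 6.14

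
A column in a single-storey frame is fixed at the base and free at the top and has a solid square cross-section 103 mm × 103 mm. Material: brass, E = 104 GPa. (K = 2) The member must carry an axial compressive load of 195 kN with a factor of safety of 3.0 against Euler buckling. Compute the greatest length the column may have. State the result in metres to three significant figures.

I = a⁴/12 = 103⁴/12 = 9.379×10^6 mm⁴
I = 9.379×10^-6 m⁴
Required critical load P_cr = n·P = 3.0 × 195 = 585.0 kN = 5.850×10^5 N
From P_cr = π²EI/(K·L)²:  L = (1/K)·√(π²EI/P_cr) = (1/2)·√(π²×1.04×10^11×9.379×10^-6/5.850×10^5)
L = 2.03 m

L_max ≈ 2.03 m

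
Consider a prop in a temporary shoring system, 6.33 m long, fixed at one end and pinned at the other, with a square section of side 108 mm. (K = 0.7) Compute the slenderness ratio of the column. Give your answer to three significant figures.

λ ≈ 142

I = a⁴/12 = 108⁴/12 = 1.134×10^7 mm⁴
A = 1.166×10^4 mm²;  r_min = √(I/A) = √(1.134×10^7/1.166×10^4) = 31.18 mm
L_e = K·L = 0.7 × 6.33 m = 4.431 m = 4431.0 mm
λ = L_e / r_min = 4431.0 / 31.18 = 142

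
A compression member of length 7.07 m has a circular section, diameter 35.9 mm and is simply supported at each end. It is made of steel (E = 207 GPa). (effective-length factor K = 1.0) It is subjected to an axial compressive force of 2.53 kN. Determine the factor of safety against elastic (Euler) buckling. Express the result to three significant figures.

n ≈ 1.32

I = πd⁴/64 = π×35.9⁴/64 = 8.154×10^4 mm⁴
I = 8.154×10^4 mm⁴ = 8.154×10^-8 m⁴
Effective length L_e = K·L = 1 × 7.07 = 7.070 m
P_cr = π²EI / L_e² = π² × 207×10⁹ × 8.154×10^-8 / 7.070² = 3.333×10^3 N
Factor of safety n = P_cr / P = 3.3326 / 2.53 = 1.32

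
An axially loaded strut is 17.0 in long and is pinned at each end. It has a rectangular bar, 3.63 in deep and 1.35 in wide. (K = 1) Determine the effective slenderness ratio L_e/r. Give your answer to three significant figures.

λ ≈ 43.6

For a rectangle r_min = b/√12 = 1.35/√12 = 0.3897 in
L_e = K·L = 1 × 17.0 = 17.00 in
λ = L_e / r_min = 17.000 / 0.3897 = 43.6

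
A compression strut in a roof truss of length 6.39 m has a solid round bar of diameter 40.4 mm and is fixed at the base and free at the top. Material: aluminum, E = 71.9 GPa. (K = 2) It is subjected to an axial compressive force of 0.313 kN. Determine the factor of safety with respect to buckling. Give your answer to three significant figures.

I = πd⁴/64 = π×40.4⁴/64 = 1.308×10^5 mm⁴
I = 1.308×10^5 mm⁴ = 1.308×10^-7 m⁴
Effective length L_e = K·L = 2 × 6.39 = 12.78 m
P_cr = π²EI / L_e² = π² × 71.9×10⁹ × 1.308×10^-7 / 12.78² = 568.1 N
Factor of safety n = P_cr / P = 0.56815 / 0.313 = 1.82

n ≈ 1.82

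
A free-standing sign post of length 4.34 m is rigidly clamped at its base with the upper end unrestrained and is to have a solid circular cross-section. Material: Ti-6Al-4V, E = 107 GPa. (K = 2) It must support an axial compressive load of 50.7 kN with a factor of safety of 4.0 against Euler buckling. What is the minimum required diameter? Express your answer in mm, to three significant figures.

d ≈ 131 mm

Required P_cr = n·P = 4.0 × 50.7 = 202.8 kN
L_e = K·L = 2 × 4.34 = 8.680 m
Required I = P_cr·L_e²/(π²E) = 2.028×10^5 × 8.680² / (π² × 1.07×10^11) = 1.447×10^-5 m⁴
I_req = 1.447×10^7 mm⁴
Solid circle: I = πd⁴/64  ⇒  d = (64I/π)^(1/4) = (64×1.447×10^7/π)^(1/4) = 131 mm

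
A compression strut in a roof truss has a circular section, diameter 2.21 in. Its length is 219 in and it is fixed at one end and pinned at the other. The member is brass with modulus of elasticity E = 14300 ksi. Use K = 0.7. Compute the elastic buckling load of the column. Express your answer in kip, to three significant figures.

P_cr ≈ 7.03 kip

I = πd⁴/64 = π×2.21⁴/64 = 1.171 in⁴
Effective length L_e = K·L = 0.7 × 219 = 153.3 in
P_cr = π²EI / L_e² = π² × 14300×10³ × 1.171 / 153.3² = 7.032×10^3 lb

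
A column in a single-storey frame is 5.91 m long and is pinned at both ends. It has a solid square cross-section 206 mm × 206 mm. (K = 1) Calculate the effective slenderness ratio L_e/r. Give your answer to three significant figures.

For a square r = a/√12 = 206/√12 = 59.47 mm
L_e = K·L = 1 × 5.91 m = 5.910 m = 5910.0 mm
λ = L_e / r_min = 5910.0 / 59.47 = 99.4

λ ≈ 99.4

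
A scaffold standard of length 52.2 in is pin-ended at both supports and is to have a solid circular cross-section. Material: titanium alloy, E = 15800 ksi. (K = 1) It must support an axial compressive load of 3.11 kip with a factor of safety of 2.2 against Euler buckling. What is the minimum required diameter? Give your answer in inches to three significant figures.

Required P_cr = n·P = 2.2 × 3.11 = 6.842 kip
L_e = K·L = 1 × 52.2 = 52.20 in
Required I = P_cr·L_e²/(π²E) = 6.842×10^3 × 52.20² / (π² × 1.58×10^7) = 0.1196 in⁴
Solid circle: I = πd⁴/64  ⇒  d = (64I/π)^(1/4) = (64×0.1196/π)^(1/4) = 1.25 in

d ≈ 1.25 in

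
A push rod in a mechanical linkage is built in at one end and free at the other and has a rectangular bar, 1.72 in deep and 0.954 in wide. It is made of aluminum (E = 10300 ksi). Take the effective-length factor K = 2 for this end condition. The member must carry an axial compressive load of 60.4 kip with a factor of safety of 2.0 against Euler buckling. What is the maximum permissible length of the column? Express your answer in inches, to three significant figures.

Buckling occurs about the weak axis: I_min = h·b³/12 with b = 0.954 in (the shorter side).
I_min = 1.72×0.954³/12 = 0.1244 in⁴
Required critical load P_cr = n·P = 2.0 × 60.4 = 120.8 kip = 1.208×10^5 lb
From P_cr = π²EI/(K·L)²:  L = (1/K)·√(π²EI/P_cr) = (1/2)·√(π²×1.03×10^7×0.1244/1.208×10^5)
L = 5.12 in

L_max ≈ 5.12 in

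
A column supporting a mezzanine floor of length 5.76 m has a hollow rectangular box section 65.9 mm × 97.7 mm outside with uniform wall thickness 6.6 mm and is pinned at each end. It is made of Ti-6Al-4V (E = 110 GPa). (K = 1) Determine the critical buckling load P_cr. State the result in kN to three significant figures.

Inner dimensions: h_i = 97.7 − 2×6.6 = 84.50 mm, b_i = 65.9 − 2×6.6 = 52.70 mm
Weak-axis I_min = (h_o·b_o³ − h_i·b_i³)/12 with b_o = 65.9, b_i = 52.70 mm (shorter outer/inner sides).
I_min = (97.7×65.9³ − 84.50×52.70³)/12 = 1.299×10^6 mm⁴
I = 1.299×10^6 mm⁴ = 1.299×10^-6 m⁴
Effective length L_e = K·L = 1 × 5.76 = 5.760 m
P_cr = π²EI / L_e² = π² × 110×10⁹ × 1.299×10^-6 / 5.760² = 4.252×10^4 N

P_cr ≈ 42.5 kN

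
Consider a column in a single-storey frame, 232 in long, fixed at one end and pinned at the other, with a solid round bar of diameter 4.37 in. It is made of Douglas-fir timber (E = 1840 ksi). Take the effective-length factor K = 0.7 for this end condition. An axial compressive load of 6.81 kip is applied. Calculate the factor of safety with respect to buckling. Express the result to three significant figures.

I = πd⁴/64 = π×4.37⁴/64 = 17.90 in⁴
Effective length L_e = K·L = 0.7 × 232 = 162.4 in
P_cr = π²EI / L_e² = π² × 1840×10³ × 17.90 / 162.4² = 1.233×10^4 lb
Factor of safety n = P_cr / P = 12.327 / 6.81 = 1.81

n ≈ 1.81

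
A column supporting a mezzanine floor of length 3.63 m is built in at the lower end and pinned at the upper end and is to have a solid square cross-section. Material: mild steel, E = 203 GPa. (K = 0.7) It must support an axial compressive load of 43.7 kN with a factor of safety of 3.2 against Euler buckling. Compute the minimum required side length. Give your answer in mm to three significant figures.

a ≈ 48.2 mm

Required P_cr = n·P = 3.2 × 43.7 = 139.8 kN
L_e = K·L = 0.7 × 3.63 = 2.541 m
Required I = P_cr·L_e²/(π²E) = 1.398×10^5 × 2.541² / (π² × 2.03×10^11) = 4.507×10^-7 m⁴
I_req = 4.507×10^5 mm⁴
Solid square: I = a⁴/12  ⇒  a = (12I)^(1/4) = (12×4.507×10^5)^(1/4) = 48.2 mm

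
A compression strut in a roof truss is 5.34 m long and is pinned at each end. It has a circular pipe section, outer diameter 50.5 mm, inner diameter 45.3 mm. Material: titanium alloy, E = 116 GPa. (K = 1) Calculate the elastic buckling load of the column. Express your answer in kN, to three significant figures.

d_o = 50.5 mm, d_i = 45.3 mm
I = π(d_o⁴ − d_i⁴)/64 = π(50.5⁴ − 45.30⁴)/64 = 1.125×10^5 mm⁴
I = 1.125×10^5 mm⁴ = 1.125×10^-7 m⁴
Effective length L_e = K·L = 1 × 5.34 = 5.340 m
P_cr = π²EI / L_e² = π² × 116×10⁹ × 1.125×10^-7 / 5.340² = 4.518×10^3 N

P_cr ≈ 4.52 kN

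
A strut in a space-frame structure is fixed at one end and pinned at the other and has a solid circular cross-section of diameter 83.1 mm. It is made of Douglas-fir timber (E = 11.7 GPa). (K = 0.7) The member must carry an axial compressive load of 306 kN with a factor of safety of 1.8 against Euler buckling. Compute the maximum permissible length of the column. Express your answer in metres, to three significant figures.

L_max ≈ 1.00 m

I = πd⁴/64 = π×83.1⁴/64 = 2.341×10^6 mm⁴
I = 2.341×10^-6 m⁴
Required critical load P_cr = n·P = 1.8 × 306 = 550.8 kN = 5.508×10^5 N
From P_cr = π²EI/(K·L)²:  L = (1/K)·√(π²EI/P_cr) = (1/0.7)·√(π²×1.17×10^10×2.341×10^-6/5.508×10^5)
L = 1.00 m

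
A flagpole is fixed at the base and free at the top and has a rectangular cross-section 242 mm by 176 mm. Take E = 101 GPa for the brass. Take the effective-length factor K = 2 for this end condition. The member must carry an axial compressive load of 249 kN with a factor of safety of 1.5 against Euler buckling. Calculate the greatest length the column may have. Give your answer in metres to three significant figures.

Buckling occurs about the weak axis: I_min = h·b³/12 with b = 176 mm (the shorter side).
I_min = 242×176³/12 = 1.099×10^8 mm⁴
I = 1.099×10^-4 m⁴
Required critical load P_cr = n·P = 1.5 × 249 = 373.5 kN = 3.735×10^5 N
From P_cr = π²EI/(K·L)²:  L = (1/K)·√(π²EI/P_cr) = (1/2)·√(π²×1.01×10^11×1.099×10^-4/3.735×10^5)
L = 8.56 m

L_max ≈ 8.56 m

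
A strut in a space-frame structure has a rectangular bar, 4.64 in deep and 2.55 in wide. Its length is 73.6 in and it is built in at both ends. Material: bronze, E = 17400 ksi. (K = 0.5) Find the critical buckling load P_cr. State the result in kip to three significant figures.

Buckling occurs about the weak axis: I_min = h·b³/12 with b = 2.55 in (the shorter side).
I_min = 4.64×2.55³/12 = 6.411 in⁴
Effective length L_e = K·L = 0.5 × 73.6 = 36.80 in
P_cr = π²EI / L_e² = π² × 17400×10³ × 6.411 / 36.80² = 8.130×10^5 lb

P_cr ≈ 813 kip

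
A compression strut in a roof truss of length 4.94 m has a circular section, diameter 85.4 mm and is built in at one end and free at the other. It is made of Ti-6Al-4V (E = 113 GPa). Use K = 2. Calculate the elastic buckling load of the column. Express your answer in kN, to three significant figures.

I = πd⁴/64 = π×85.4⁴/64 = 2.611×10^6 mm⁴
I = 2.611×10^6 mm⁴ = 2.611×10^-6 m⁴
Effective length L_e = K·L = 2 × 4.94 = 9.880 m
P_cr = π²EI / L_e² = π² × 113×10⁹ × 2.611×10^-6 / 9.880² = 2.983×10^4 N

P_cr ≈ 29.8 kN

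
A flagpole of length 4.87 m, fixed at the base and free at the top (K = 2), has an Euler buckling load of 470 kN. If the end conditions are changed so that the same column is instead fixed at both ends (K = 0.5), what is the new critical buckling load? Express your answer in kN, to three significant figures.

P_cr ∝ 1/K², so P_cr,new = P_cr,old × (K_old/K_new)² = 470 × (2/0.5)²
= 470 × 16.00 = 7520 kN

P_cr ≈ 7520 kN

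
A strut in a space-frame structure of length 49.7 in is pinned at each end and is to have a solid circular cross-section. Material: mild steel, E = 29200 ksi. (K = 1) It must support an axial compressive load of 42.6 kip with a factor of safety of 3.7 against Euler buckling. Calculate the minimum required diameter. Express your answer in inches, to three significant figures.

Required P_cr = n·P = 3.7 × 42.6 = 157.6 kip
L_e = K·L = 1 × 49.7 = 49.70 in
Required I = P_cr·L_e²/(π²E) = 1.576×10^5 × 49.70² / (π² × 2.92×10^7) = 1.351 in⁴
Solid circle: I = πd⁴/64  ⇒  d = (64I/π)^(1/4) = (64×1.351/π)^(1/4) = 2.29 in

d ≈ 2.29 in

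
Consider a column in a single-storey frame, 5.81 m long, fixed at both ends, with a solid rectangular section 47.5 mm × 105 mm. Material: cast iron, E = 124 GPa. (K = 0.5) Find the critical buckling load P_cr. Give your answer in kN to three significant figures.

Buckling occurs about the weak axis: I_min = h·b³/12 with b = 47.5 mm (the shorter side).
I_min = 105×47.5³/12 = 9.378×10^5 mm⁴
I = 9.378×10^5 mm⁴ = 9.378×10^-7 m⁴
Effective length L_e = K·L = 0.5 × 5.81 = 2.905 m
P_cr = π²EI / L_e² = π² × 124×10⁹ × 9.378×10^-7 / 2.905² = 1.360×10^5 N

P_cr ≈ 136 kN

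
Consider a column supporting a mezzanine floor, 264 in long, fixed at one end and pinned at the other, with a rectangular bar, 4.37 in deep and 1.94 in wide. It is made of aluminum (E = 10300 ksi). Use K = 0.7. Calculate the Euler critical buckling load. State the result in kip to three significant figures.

P_cr ≈ 7.91 kip

Buckling occurs about the weak axis: I_min = h·b³/12 with b = 1.94 in (the shorter side).
I_min = 4.37×1.94³/12 = 2.659 in⁴
Effective length L_e = K·L = 0.7 × 264 = 184.8 in
P_cr = π²EI / L_e² = π² × 10300×10³ × 2.659 / 184.8² = 7.915×10^3 lb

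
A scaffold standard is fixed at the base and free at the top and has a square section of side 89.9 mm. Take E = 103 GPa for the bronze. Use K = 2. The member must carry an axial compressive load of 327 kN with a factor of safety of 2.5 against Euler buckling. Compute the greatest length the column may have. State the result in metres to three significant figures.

L_max ≈ 1.30 m

I = a⁴/12 = 89.9⁴/12 = 5.443×10^6 mm⁴
I = 5.443×10^-6 m⁴
Required critical load P_cr = n·P = 2.5 × 327 = 817.5 kN = 8.175×10^5 N
From P_cr = π²EI/(K·L)²:  L = (1/K)·√(π²EI/P_cr) = (1/2)·√(π²×1.03×10^11×5.443×10^-6/8.175×10^5)
L = 1.30 m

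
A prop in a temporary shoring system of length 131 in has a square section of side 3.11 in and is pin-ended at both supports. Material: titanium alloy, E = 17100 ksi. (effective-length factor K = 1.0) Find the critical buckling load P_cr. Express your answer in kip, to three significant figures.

I = a⁴/12 = 3.11⁴/12 = 7.796 in⁴
Effective length L_e = K·L = 1 × 131 = 131.0 in
P_cr = π²EI / L_e² = π² × 17100×10³ × 7.796 / 131.0² = 7.667×10^4 lb

P_cr ≈ 76.7 kip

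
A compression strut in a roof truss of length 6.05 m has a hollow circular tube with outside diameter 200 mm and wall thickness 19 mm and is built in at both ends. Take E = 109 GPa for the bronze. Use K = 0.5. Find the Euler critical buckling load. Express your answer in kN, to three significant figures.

Inner diameter d_i = 200 − 2×19 = 162.0 mm
I = π(d_o⁴ − d_i⁴)/64 = π(200⁴ − 162.0⁴)/64 = 4.473×10^7 mm⁴
I = 4.473×10^7 mm⁴ = 4.473×10^-5 m⁴
Effective length L_e = K·L = 0.5 × 6.05 = 3.025 m
P_cr = π²EI / L_e² = π² × 109×10⁹ × 4.473×10^-5 / 3.025² = 5.259×10^6 N

P_cr ≈ 5260 kN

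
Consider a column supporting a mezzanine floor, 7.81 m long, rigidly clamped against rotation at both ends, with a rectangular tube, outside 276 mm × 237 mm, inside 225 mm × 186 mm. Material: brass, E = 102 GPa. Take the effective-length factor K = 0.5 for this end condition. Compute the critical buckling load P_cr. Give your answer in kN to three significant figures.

P_cr ≈ 12200 kN

Weak-axis I_min = (h_o·b_o³ − h_i·b_i³)/12 with b_o = 237, b_i = 186.0 mm (shorter outer/inner sides).
I_min = (276×237³ − 225.0×186.0³)/12 = 1.855×10^8 mm⁴
I = 1.855×10^8 mm⁴ = 1.855×10^-4 m⁴
Effective length L_e = K·L = 0.5 × 7.81 = 3.905 m
P_cr = π²EI / L_e² = π² × 102×10⁹ × 1.855×10^-4 / 3.905² = 1.225×10^7 N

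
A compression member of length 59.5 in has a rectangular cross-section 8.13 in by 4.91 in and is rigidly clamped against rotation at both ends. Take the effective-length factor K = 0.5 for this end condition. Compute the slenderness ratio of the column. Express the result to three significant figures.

λ ≈ 21.0

For a rectangle r_min = b/√12 = 4.91/√12 = 1.417 in
L_e = K·L = 0.5 × 59.5 = 29.75 in
λ = L_e / r_min = 29.750 / 1.417 = 21.0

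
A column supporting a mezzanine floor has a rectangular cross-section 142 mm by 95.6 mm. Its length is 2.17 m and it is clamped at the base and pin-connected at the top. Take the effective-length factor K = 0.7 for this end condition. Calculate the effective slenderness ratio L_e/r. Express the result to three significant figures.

For a rectangle r_min = b/√12 = 95.6/√12 = 27.60 mm
L_e = K·L = 0.7 × 2.17 m = 1.519 m = 1519.0 mm
λ = L_e / r_min = 1519.0 / 27.60 = 55.0

λ ≈ 55.0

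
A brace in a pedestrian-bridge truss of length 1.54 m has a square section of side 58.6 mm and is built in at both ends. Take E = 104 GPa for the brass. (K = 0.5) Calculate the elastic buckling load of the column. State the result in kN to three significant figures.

I = a⁴/12 = 58.6⁴/12 = 9.827×10^5 mm⁴
I = 9.827×10^5 mm⁴ = 9.827×10^-7 m⁴
Effective length L_e = K·L = 0.5 × 1.54 = 0.7700 m
P_cr = π²EI / L_e² = π² × 104×10⁹ × 9.827×10^-7 / 0.7700² = 1.701×10^6 N

P_cr ≈ 1700 kN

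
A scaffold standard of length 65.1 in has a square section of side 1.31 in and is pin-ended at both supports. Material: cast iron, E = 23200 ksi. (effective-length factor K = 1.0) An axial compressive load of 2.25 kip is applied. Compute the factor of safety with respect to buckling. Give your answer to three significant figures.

n ≈ 5.89

I = a⁴/12 = 1.31⁴/12 = 0.2454 in⁴
Effective length L_e = K·L = 1 × 65.1 = 65.10 in
P_cr = π²EI / L_e² = π² × 23200×10³ × 0.2454 / 65.10² = 1.326×10^4 lb
Factor of safety n = P_cr / P = 13.260 / 2.25 = 5.89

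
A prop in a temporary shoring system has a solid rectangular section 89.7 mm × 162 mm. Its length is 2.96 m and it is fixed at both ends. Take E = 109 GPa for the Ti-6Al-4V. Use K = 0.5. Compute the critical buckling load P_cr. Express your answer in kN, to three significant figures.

P_cr ≈ 4790 kN

Buckling occurs about the weak axis: I_min = h·b³/12 with b = 89.7 mm (the shorter side).
I_min = 162×89.7³/12 = 9.743×10^6 mm⁴
I = 9.743×10^6 mm⁴ = 9.743×10^-6 m⁴
Effective length L_e = K·L = 0.5 × 2.96 = 1.480 m
P_cr = π²EI / L_e² = π² × 109×10⁹ × 9.743×10^-6 / 1.480² = 4.785×10^6 N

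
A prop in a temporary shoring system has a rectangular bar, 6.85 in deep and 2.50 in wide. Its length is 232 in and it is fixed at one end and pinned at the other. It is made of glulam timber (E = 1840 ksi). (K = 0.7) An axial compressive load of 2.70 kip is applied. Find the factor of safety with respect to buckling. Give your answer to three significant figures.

Buckling occurs about the weak axis: I_min = h·b³/12 with b = 2.50 in (the shorter side).
I_min = 6.85×2.50³/12 = 8.919 in⁴
Effective length L_e = K·L = 0.7 × 232 = 162.4 in
P_cr = π²EI / L_e² = π² × 1840×10³ × 8.919 / 162.4² = 6.142×10^3 lb
Factor of safety n = P_cr / P = 6.1415 / 2.70 = 2.27

n ≈ 2.27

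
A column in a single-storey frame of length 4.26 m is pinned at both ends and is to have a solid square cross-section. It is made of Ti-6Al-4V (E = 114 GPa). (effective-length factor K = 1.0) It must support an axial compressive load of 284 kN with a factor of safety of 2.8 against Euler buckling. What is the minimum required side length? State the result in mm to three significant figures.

Required P_cr = n·P = 2.8 × 284 = 795.2 kN
L_e = K·L = 1 × 4.26 = 4.260 m
Required I = P_cr·L_e²/(π²E) = 7.952×10^5 × 4.260² / (π² × 1.14×10^11) = 1.283×10^-5 m⁴
I_req = 1.283×10^7 mm⁴
Solid square: I = a⁴/12  ⇒  a = (12I)^(1/4) = (12×1.283×10^7)^(1/4) = 111 mm

a ≈ 111 mm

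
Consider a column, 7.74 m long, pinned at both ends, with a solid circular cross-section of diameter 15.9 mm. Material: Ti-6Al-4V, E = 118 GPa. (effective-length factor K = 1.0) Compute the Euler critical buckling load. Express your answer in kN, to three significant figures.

P_cr ≈ 0.0610 kN

I = πd⁴/64 = π×15.9⁴/64 = 3.137×10^3 mm⁴
I = 3.137×10^3 mm⁴ = 3.137×10^-9 m⁴
Effective length L_e = K·L = 1 × 7.74 = 7.740 m
P_cr = π²EI / L_e² = π² × 118×10⁹ × 3.137×10^-9 / 7.740² = 60.99 N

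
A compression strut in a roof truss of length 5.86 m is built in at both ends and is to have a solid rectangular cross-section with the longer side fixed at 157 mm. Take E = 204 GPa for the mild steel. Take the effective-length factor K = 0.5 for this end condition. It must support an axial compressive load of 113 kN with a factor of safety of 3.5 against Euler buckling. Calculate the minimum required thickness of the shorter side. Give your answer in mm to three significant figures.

b ≈ 50.5 mm

Required P_cr = n·P = 3.5 × 113 = 395.5 kN
L_e = K·L = 0.5 × 5.86 = 2.930 m
Required I = P_cr·L_e²/(π²E) = 3.955×10^5 × 2.930² / (π² × 2.04×10^11) = 1.686×10^-6 m⁴
I_req = 1.686×10^6 mm⁴
Rectangle, weak axis: I_min = h·b³/12 with h = 157 mm fixed  ⇒  b = (12I/h)^(1/3) = 50.5 mm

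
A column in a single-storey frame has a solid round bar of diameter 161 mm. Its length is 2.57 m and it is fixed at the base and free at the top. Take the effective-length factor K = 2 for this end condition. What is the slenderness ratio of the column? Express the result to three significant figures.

λ ≈ 128

For a solid circle r = d/4 = 161/4 = 40.25 mm
L_e = K·L = 2 × 2.57 m = 5.140 m = 5140.0 mm
λ = L_e / r_min = 5140.0 / 40.25 = 128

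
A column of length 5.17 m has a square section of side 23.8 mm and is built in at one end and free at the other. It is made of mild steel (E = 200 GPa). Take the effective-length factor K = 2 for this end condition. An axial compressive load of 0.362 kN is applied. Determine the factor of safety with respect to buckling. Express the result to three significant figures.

I = a⁴/12 = 23.8⁴/12 = 2.674×10^4 mm⁴
I = 2.674×10^4 mm⁴ = 2.674×10^-8 m⁴
Effective length L_e = K·L = 2 × 5.17 = 10.34 m
P_cr = π²EI / L_e² = π² × 200×10⁹ × 2.674×10^-8 / 10.34² = 493.6 N
Factor of safety n = P_cr / P = 0.49365 / 0.362 = 1.36

n ≈ 1.36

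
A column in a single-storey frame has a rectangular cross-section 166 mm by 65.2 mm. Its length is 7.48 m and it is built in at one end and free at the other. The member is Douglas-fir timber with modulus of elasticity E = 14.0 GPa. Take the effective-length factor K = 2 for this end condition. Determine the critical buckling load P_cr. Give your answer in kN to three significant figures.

Buckling occurs about the weak axis: I_min = h·b³/12 with b = 65.2 mm (the shorter side).
I_min = 166×65.2³/12 = 3.834×10^6 mm⁴
I = 3.834×10^6 mm⁴ = 3.834×10^-6 m⁴
Effective length L_e = K·L = 2 × 7.48 = 14.96 m
P_cr = π²EI / L_e² = π² × 14.0×10⁹ × 3.834×10^-6 / 14.96² = 2.367×10^3 N

P_cr ≈ 2.37 kN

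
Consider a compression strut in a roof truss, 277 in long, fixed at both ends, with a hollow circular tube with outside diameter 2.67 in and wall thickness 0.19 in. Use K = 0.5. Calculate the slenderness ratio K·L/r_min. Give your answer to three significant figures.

Inner diameter d_i = 2.67 − 2×0.19 = 2.290 in
I = π(d_o⁴ − d_i⁴)/64 = π(2.67⁴ − 2.290⁴)/64 = 1.145 in⁴
A = 1.480 in²;  r_min = √(I/A) = √(1.145/1.480) = 0.8794 in
L_e = K·L = 0.5 × 277 = 138.5 in
λ = L_e / r_min = 138.50 / 0.8794 = 157

λ ≈ 157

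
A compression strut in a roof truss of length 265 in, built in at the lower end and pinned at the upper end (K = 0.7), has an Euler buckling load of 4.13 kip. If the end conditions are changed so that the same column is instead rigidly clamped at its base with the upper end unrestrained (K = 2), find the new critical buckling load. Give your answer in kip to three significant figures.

P_cr ∝ 1/K², so P_cr,new = P_cr,old × (K_old/K_new)² = 4.13 × (0.7/2)²
= 4.13 × 0.1225 = 0.506 kip

P_cr ≈ 0.506 kip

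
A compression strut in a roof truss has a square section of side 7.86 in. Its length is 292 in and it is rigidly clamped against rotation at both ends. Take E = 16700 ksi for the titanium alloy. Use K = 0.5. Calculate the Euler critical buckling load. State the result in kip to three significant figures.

P_cr ≈ 2460 kip

I = a⁴/12 = 7.86⁴/12 = 318.1 in⁴
Effective length L_e = K·L = 0.5 × 292 = 146.0 in
P_cr = π²EI / L_e² = π² × 16700×10³ × 318.1 / 146.0² = 2.459×10^6 lb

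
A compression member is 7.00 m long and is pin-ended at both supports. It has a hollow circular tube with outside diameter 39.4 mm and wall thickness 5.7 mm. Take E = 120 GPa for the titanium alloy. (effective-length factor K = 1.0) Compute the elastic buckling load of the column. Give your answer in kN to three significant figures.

P_cr ≈ 2.13 kN

Inner diameter d_i = 39.4 − 2×5.7 = 28.00 mm
I = π(d_o⁴ − d_i⁴)/64 = π(39.4⁴ − 28.00⁴)/64 = 8.812×10^4 mm⁴
I = 8.812×10^4 mm⁴ = 8.812×10^-8 m⁴
Effective length L_e = K·L = 1 × 7.00 = 7.000 m
P_cr = π²EI / L_e² = π² × 120×10⁹ × 8.812×10^-8 / 7.000² = 2.130×10^3 N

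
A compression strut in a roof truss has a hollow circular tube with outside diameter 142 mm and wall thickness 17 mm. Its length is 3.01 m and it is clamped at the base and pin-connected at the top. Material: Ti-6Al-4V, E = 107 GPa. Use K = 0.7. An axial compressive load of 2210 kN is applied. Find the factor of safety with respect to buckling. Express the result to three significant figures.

Inner diameter d_i = 142 − 2×17 = 108.0 mm
I = π(d_o⁴ − d_i⁴)/64 = π(142⁴ − 108.0⁴)/64 = 1.328×10^7 mm⁴
I = 1.328×10^7 mm⁴ = 1.328×10^-5 m⁴
Effective length L_e = K·L = 0.7 × 3.01 = 2.107 m
P_cr = π²EI / L_e² = π² × 107×10⁹ × 1.328×10^-5 / 2.107² = 3.159×10^6 N
Factor of safety n = P_cr / P = 3159.0 / 2210 = 1.43

n ≈ 1.43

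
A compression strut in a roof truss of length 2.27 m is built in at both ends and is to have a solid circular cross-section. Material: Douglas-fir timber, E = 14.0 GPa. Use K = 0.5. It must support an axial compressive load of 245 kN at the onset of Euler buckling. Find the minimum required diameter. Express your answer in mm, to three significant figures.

L_e = K·L = 0.5 × 2.27 = 1.135 m
Required I = P_cr·L_e²/(π²E) = 2.450×10^5 × 1.135² / (π² × 1.40×10^10) = 2.284×10^-6 m⁴
I_req = 2.284×10^6 mm⁴
Solid circle: I = πd⁴/64  ⇒  d = (64I/π)^(1/4) = (64×2.284×10^6/π)^(1/4) = 82.6 mm

d ≈ 82.6 mm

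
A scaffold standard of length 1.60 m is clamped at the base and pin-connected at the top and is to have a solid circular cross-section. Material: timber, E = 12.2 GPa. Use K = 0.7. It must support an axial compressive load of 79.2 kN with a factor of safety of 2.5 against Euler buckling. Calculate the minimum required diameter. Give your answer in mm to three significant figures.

d ≈ 80.5 mm

Required P_cr = n·P = 2.5 × 79.2 = 198.0 kN
L_e = K·L = 0.7 × 1.60 = 1.120 m
Required I = P_cr·L_e²/(π²E) = 1.980×10^5 × 1.120² / (π² × 1.22×10^10) = 2.063×10^-6 m⁴
I_req = 2.063×10^6 mm⁴
Solid circle: I = πd⁴/64  ⇒  d = (64I/π)^(1/4) = (64×2.063×10^6/π)^(1/4) = 80.5 mm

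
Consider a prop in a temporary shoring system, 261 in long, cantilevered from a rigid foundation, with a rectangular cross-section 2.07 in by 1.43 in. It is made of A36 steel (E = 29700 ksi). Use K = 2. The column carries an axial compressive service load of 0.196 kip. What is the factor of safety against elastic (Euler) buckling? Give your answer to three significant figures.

Buckling occurs about the weak axis: I_min = h·b³/12 with b = 1.43 in (the shorter side).
I_min = 2.07×1.43³/12 = 0.5044 in⁴
Effective length L_e = K·L = 2 × 261 = 522.0 in
P_cr = π²EI / L_e² = π² × 29700×10³ × 0.5044 / 522.0² = 542.6 lb
Factor of safety n = P_cr / P = 0.54264 / 0.196 = 2.77

n ≈ 2.77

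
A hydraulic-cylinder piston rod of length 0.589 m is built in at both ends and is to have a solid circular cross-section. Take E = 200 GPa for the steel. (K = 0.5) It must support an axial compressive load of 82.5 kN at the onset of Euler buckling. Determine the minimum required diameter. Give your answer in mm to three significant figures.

L_e = K·L = 0.5 × 0.589 = 0.2945 m
Required I = P_cr·L_e²/(π²E) = 8.250×10^4 × 0.2945² / (π² × 2.00×10^11) = 3.625×10^-9 m⁴
I_req = 3.625×10^3 mm⁴
Solid circle: I = πd⁴/64  ⇒  d = (64I/π)^(1/4) = (64×3.625×10^3/π)^(1/4) = 16.5 mm

d ≈ 16.5 mm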